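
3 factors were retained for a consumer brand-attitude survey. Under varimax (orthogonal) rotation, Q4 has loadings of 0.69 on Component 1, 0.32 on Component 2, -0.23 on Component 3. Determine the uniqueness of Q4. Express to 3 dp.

0.369

h² = 0.69² + 0.32² + (-0.23)² = 0.4761 + 0.1024 + 0.0529 = 0.6314
Uniqueness u² = 1 − h² = 1 − 0.6314 = 0.3686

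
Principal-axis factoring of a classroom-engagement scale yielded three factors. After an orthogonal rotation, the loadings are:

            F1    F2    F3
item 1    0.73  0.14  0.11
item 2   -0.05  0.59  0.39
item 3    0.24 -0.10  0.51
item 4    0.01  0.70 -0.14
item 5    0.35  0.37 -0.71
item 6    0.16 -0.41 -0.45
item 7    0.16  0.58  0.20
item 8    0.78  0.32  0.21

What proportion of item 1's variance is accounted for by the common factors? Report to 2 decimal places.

h² = 0.73² + 0.14² + 0.11² = 0.5329 + 0.0196 + 0.0121 = 0.5646

0.56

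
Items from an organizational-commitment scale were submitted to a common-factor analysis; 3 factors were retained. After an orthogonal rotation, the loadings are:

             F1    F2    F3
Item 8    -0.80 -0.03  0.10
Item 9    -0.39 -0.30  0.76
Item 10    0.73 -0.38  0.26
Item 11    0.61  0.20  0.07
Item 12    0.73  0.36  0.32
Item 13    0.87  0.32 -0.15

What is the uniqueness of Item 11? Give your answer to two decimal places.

h² = 0.61² + 0.20² + 0.07² = 0.3721 + 0.0400 + 0.0049 = 0.4170
Uniqueness u² = 1 − h² = 1 − 0.4170 = 0.5830

0.58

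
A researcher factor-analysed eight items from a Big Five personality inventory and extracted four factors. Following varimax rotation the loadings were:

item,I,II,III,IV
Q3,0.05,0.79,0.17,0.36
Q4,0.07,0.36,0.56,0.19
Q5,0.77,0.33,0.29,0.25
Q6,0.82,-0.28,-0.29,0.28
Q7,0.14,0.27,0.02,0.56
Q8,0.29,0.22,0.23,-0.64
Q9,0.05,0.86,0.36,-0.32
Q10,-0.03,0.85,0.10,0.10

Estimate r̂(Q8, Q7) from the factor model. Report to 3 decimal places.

r̂ = Σ λ_i·λ_j across factors = (0.29)(0.14) + (0.22)(0.27) + (0.23)(0.02) + (-0.64)(0.56)
  = +0.0406 +0.0594 +0.0046 -0.3584 = -0.2538

-0.254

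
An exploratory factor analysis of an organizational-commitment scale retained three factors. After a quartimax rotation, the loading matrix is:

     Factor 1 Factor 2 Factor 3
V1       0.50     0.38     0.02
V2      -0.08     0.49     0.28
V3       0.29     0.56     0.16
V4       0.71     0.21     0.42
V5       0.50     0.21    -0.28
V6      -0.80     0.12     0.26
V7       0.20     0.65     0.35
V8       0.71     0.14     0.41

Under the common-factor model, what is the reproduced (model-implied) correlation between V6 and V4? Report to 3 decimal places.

-0.434

r̂ = Σ λ_i·λ_j across factors = (-0.80)(0.71) + (0.12)(0.21) + (0.26)(0.42)
  = -0.5680 +0.0252 +0.1092 = -0.4336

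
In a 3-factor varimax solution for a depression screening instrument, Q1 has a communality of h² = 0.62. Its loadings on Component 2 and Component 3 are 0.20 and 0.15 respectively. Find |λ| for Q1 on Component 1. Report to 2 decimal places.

Under orthogonal rotation h² = Σλ², so λ_Component 1² = h² − (0.0625) = 0.62 − 0.0625 = 0.5575.
|λ| = √0.5575 = 0.7467.

0.75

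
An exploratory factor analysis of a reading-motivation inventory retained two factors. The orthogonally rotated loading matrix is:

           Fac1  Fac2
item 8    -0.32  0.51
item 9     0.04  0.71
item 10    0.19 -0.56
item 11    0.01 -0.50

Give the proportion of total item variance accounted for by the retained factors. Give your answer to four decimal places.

0.3670

SS loadings by factor: 0.1402, 1.3278; total = 1.4680.
Total variance with 4 standardized items is 4, so the solution explains 1.4680/4 = 0.3670.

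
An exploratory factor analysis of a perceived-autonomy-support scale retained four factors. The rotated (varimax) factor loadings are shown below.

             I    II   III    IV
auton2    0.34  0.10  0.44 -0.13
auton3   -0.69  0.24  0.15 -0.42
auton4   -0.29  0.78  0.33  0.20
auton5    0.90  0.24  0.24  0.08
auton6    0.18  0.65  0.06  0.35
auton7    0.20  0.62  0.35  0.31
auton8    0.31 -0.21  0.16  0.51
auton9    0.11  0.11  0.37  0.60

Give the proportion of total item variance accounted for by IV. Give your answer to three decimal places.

SS loadings for IV = (-0.13)² + (-0.42)² + 0.20² + 0.08² + 0.35² + 0.31² + 0.51² + 0.60² = 1.0784
Proportion of variance = 1.0784 / 8 = 0.1348.

0.135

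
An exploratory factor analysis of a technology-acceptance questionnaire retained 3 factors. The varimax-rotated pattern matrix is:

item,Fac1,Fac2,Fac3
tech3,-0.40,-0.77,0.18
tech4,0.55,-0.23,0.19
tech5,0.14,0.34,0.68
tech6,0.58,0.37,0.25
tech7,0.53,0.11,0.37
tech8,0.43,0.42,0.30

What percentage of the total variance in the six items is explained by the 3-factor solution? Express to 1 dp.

53.2%

Communalities: 0.7853, 0.3915, 0.5976, 0.5358, 0.4299, 0.4513; Σh² = 3.1914.
Total variance with 6 standardized items is 6, so the solution explains 3.1914/6 = 0.5319 = 53.19%.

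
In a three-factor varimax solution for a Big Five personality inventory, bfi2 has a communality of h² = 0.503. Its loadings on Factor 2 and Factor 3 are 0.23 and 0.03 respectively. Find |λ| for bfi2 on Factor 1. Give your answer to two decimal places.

Under orthogonal rotation h² = Σλ², so λ_Factor 1² = h² − (0.0538) = 0.503 − 0.0538 = 0.4492.
|λ| = √0.4492 = 0.6702.

0.67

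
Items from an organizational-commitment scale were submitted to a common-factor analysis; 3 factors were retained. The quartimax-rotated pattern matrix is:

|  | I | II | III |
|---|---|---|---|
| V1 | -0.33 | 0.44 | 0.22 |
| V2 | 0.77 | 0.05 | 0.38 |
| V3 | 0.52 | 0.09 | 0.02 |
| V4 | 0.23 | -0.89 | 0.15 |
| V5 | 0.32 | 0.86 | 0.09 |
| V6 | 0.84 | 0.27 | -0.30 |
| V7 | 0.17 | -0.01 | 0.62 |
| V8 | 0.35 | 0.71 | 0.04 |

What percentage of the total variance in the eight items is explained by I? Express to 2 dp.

SS loadings for I = (-0.33)² + 0.77² + 0.52² + 0.23² + 0.32² + 0.84² + 0.17² + 0.35² = 1.9845
With 8 standardized items, total variance = 8. Proportion = 1.9845/8 = 0.2481 → 24.81%.

24.81%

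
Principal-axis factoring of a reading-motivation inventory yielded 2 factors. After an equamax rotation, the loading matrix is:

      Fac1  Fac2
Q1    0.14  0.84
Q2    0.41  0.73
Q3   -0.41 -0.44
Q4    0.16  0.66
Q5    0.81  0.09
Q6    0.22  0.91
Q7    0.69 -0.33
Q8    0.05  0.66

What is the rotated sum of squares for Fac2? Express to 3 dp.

SS loadings for Fac2 = 0.84² + 0.73² + (-0.44)² + 0.66² + 0.09² + 0.91² + (-0.33)² + 0.66² = 0.7056 + 0.5329 + 0.1936 + 0.4356 + 0.0081 + 0.8281 + 0.1089 + 0.4356 = 3.2484

3.248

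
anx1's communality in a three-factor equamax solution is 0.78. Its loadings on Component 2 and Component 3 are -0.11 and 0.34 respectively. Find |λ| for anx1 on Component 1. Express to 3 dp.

0.808

Under orthogonal rotation h² = Σλ², so λ_Component 1² = h² − (0.1277) = 0.78 − 0.1277 = 0.6523.
|λ| = √0.6523 = 0.8077.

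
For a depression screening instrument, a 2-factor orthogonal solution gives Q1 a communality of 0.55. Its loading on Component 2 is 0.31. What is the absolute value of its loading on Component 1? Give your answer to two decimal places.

Under orthogonal rotation h² = Σλ², so λ_Component 1² = h² − (0.0961) = 0.55 − 0.0961 = 0.4539.
|λ| = √0.4539 = 0.6737.

0.67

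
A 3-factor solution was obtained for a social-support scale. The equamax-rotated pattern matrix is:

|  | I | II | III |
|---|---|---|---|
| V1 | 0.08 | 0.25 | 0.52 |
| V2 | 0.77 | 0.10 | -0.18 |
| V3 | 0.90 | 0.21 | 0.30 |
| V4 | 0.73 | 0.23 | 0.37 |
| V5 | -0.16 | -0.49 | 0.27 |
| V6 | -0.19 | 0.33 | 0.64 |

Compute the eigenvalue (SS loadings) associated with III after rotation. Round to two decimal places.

1.01

SS loadings for III = 0.52² + (-0.18)² + 0.30² + 0.37² + 0.27² + 0.64² = 0.2704 + 0.0324 + 0.0900 + 0.1369 + 0.0729 + 0.4096 = 1.0122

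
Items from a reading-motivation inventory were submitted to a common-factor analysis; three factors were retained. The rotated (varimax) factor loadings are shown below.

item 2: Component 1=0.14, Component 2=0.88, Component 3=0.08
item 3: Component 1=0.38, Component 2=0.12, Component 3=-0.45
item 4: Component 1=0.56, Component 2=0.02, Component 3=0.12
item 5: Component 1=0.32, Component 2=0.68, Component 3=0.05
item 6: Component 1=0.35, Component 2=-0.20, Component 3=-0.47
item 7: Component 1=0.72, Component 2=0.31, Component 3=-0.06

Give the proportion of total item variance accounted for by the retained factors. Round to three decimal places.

0.510

Communalities: 0.8004, 0.3613, 0.3284, 0.5673, 0.3834, 0.6181; Σh² = 3.0589.
Total variance with 6 standardized items is 6, so the solution explains 3.0589/6 = 0.5098.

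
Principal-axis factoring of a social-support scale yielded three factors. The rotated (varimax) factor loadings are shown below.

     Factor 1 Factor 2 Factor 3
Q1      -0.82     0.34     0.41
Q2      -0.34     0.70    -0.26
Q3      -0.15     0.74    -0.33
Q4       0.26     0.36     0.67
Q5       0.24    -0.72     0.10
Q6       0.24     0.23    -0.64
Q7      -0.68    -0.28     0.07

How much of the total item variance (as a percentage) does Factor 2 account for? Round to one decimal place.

27.6%

SS loadings for Factor 2 = 0.34² + 0.70² + 0.74² + 0.36² + (-0.72)² + 0.23² + (-0.28)² = 1.9325
With 7 standardized items, total variance = 7. Proportion = 1.9325/7 = 0.2761 → 27.61%.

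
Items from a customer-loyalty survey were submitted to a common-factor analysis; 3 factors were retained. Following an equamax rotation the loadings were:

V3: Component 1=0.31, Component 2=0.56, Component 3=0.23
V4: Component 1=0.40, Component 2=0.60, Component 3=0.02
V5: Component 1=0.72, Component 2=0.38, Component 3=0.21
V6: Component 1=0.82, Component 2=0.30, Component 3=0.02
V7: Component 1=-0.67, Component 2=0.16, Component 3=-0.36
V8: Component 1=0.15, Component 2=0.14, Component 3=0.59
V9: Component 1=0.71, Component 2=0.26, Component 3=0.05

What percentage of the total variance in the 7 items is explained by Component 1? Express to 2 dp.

34.61%

SS loadings for Component 1 = 0.31² + 0.40² + 0.72² + 0.82² + (-0.67)² + 0.15² + 0.71² = 2.4224
With 7 standardized items, total variance = 7. Proportion = 2.4224/7 = 0.3461 → 34.61%.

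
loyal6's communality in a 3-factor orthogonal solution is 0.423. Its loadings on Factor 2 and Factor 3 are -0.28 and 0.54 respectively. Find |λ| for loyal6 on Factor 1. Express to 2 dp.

0.23

Under orthogonal rotation h² = Σλ², so λ_Factor 1² = h² − (0.3700) = 0.423 − 0.3700 = 0.0530.
|λ| = √0.0530 = 0.2302.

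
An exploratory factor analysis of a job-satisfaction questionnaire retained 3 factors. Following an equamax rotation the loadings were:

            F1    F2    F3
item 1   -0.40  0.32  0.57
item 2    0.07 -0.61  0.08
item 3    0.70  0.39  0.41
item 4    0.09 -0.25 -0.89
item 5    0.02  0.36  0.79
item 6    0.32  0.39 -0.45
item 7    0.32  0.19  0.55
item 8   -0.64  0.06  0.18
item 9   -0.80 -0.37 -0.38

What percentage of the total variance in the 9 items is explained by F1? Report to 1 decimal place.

21.3%

SS loadings for F1 = (-0.40)² + 0.07² + 0.70² + 0.09² + 0.02² + 0.32² + 0.32² + (-0.64)² + (-0.80)² = 1.9178
With 9 standardized items, total variance = 9. Proportion = 1.9178/9 = 0.2131 → 21.31%.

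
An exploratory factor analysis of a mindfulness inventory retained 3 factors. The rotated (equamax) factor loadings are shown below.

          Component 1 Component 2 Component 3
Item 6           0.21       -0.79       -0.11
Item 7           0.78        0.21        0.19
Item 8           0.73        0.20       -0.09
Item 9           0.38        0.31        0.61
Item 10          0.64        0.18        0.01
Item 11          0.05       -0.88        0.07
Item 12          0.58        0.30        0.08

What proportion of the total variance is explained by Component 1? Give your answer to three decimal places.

0.297

SS loadings for Component 1 = 0.21² + 0.78² + 0.73² + 0.38² + 0.64² + 0.05² + 0.58² = 2.0783
Proportion of variance = 2.0783 / 7 = 0.2969.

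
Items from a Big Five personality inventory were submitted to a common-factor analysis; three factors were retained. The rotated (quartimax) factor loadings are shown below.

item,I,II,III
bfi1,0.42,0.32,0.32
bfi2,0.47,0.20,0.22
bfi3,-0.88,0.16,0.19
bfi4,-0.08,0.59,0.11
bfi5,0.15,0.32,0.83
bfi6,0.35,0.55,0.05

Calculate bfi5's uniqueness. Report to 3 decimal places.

h² = 0.15² + 0.32² + 0.83² = 0.0225 + 0.1024 + 0.6889 = 0.8138
Uniqueness u² = 1 − h² = 1 − 0.8138 = 0.1862

0.186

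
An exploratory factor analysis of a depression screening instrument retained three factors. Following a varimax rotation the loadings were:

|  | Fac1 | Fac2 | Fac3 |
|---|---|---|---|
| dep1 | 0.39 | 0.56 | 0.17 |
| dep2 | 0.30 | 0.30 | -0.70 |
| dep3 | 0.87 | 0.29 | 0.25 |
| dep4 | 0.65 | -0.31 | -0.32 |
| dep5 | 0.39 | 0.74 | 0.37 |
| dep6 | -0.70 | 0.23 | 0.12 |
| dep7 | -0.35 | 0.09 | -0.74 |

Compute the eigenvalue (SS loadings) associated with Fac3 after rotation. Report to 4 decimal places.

SS loadings for Fac3 = 0.17² + (-0.70)² + 0.25² + (-0.32)² + 0.37² + 0.12² + (-0.74)² = 0.0289 + 0.4900 + 0.0625 + 0.1024 + 0.1369 + 0.0144 + 0.5476 = 1.3827

1.3827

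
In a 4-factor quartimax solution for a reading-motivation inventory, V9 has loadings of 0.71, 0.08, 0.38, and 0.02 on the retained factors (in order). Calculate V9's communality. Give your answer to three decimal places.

0.655

h² = 0.71² + 0.08² + 0.38² + 0.02² = 0.5041 + 0.0064 + 0.1444 + 0.0004 = 0.6553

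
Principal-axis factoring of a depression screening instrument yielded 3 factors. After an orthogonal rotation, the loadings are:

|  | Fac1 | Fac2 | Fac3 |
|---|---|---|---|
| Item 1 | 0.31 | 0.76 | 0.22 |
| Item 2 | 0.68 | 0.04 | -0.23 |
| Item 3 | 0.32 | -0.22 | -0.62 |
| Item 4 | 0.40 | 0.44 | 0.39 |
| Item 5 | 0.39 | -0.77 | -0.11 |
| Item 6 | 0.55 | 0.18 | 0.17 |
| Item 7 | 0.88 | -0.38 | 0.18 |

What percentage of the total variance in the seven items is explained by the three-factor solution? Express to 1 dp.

Communalities: 0.7221, 0.5169, 0.5352, 0.5057, 0.7571, 0.3638, 0.9512; Σh² = 4.3520.
Total variance with 7 standardized items is 7, so the solution explains 4.3520/7 = 0.6217 = 62.17%.

62.2%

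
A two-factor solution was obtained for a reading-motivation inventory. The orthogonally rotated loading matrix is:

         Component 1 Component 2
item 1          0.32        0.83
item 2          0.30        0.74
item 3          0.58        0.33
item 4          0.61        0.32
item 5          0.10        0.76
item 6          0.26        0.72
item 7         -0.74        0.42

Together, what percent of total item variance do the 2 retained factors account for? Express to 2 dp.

60.66%

Communalities: 0.7913, 0.6376, 0.4453, 0.4745, 0.5876, 0.5860, 0.7240; Σh² = 4.2463.
Total variance with 7 standardized items is 7, so the solution explains 4.2463/7 = 0.6066 = 60.66%.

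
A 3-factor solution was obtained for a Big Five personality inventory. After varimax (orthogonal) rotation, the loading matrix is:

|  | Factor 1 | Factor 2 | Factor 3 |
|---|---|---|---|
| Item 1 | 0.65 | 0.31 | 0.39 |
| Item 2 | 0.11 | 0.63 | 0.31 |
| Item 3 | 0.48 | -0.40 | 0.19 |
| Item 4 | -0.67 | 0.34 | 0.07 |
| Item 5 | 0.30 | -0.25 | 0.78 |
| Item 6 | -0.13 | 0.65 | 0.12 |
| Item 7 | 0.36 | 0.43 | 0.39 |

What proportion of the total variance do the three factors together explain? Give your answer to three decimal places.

0.550

Communalities: 0.6707, 0.5051, 0.4265, 0.5694, 0.7609, 0.4538, 0.4666; Σh² = 3.8530.
Total variance with 7 standardized items is 7, so the solution explains 3.8530/7 = 0.5504.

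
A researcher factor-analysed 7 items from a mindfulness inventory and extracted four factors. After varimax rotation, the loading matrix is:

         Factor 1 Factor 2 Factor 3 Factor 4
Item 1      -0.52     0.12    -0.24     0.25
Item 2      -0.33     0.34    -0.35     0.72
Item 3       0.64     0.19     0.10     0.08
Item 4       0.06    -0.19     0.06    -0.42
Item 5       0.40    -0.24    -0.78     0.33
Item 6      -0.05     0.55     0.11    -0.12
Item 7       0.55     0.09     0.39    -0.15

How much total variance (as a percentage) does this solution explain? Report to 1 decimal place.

Communalities: 0.4049, 0.8654, 0.4621, 0.2197, 0.9349, 0.3315, 0.4852; Σh² = 3.7037.
Total variance with 7 standardized items is 7, so the solution explains 3.7037/7 = 0.5291 = 52.91%.

52.9%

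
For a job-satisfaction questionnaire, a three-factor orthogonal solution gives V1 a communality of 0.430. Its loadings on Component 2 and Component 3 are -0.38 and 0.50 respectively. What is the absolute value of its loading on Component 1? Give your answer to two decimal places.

Under orthogonal rotation h² = Σλ², so λ_Component 1² = h² − (0.3944) = 0.430 − 0.3944 = 0.0356.
|λ| = √0.0356 = 0.1887.

0.19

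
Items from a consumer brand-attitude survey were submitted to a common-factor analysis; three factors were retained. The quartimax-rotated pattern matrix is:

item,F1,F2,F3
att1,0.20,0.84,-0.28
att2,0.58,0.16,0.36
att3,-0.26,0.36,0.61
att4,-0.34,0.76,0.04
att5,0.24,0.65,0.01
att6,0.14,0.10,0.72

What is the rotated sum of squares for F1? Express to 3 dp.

0.637

SS loadings for F1 = 0.20² + 0.58² + (-0.26)² + (-0.34)² + 0.24² + 0.14² = 0.0400 + 0.3364 + 0.0676 + 0.1156 + 0.0576 + 0.0196 = 0.6368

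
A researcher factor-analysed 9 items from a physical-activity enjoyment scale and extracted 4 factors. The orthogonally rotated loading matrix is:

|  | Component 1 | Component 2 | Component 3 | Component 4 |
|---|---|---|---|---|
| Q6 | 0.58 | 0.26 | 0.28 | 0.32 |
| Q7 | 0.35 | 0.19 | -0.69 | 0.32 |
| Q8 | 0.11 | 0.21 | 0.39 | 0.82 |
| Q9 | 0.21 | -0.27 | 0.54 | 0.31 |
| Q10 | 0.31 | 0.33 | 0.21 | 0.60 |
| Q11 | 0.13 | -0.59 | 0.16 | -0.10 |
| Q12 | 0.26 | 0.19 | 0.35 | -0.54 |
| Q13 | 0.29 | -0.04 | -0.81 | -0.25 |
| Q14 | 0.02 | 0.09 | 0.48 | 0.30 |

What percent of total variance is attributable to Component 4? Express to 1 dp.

SS loadings for Component 4 = 0.32² + 0.32² + 0.82² + 0.31² + 0.60² + (-0.10)² + (-0.54)² + (-0.25)² + 0.30² = 1.7874
With 9 standardized items, total variance = 9. Proportion = 1.7874/9 = 0.1986 → 19.86%.

19.9%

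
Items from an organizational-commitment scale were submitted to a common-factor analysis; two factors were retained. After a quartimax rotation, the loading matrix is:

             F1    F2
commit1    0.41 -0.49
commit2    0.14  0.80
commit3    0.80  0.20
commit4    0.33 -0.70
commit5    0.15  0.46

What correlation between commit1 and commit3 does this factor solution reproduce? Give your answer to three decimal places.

r̂ = Σ λ_i·λ_j across factors = (0.41)(0.80) + (-0.49)(0.20)
  = +0.3280 -0.0980 = 0.2300

0.230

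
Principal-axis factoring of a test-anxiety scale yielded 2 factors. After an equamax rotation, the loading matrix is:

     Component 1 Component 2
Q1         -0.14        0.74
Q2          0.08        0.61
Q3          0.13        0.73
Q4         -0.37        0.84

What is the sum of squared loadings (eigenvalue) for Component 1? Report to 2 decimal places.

0.18

SS loadings for Component 1 = (-0.14)² + 0.08² + 0.13² + (-0.37)² = 0.0196 + 0.0064 + 0.0169 + 0.1369 = 0.1798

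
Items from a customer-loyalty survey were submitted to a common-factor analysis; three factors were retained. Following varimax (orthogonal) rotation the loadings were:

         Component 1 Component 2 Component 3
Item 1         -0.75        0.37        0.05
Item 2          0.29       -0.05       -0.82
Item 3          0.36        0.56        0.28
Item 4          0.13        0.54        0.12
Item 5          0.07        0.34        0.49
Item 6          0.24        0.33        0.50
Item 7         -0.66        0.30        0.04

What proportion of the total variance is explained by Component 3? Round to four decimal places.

SS loadings for Component 3 = 0.05² + (-0.82)² + 0.28² + 0.12² + 0.49² + 0.50² + 0.04² = 1.2594
Proportion of variance = 1.2594 / 7 = 0.1799.

0.1799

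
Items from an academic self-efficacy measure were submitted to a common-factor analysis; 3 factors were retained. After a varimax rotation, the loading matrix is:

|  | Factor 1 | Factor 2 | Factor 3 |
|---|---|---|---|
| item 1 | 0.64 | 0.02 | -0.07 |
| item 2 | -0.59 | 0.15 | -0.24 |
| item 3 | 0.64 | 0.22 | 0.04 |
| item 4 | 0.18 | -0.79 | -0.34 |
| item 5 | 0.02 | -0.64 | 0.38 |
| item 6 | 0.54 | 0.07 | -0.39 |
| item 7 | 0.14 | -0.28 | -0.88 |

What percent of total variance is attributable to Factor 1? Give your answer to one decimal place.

21.6%

SS loadings for Factor 1 = 0.64² + (-0.59)² + 0.64² + 0.18² + 0.02² + 0.54² + 0.14² = 1.5113
With 7 standardized items, total variance = 7. Proportion = 1.5113/7 = 0.2159 → 21.59%.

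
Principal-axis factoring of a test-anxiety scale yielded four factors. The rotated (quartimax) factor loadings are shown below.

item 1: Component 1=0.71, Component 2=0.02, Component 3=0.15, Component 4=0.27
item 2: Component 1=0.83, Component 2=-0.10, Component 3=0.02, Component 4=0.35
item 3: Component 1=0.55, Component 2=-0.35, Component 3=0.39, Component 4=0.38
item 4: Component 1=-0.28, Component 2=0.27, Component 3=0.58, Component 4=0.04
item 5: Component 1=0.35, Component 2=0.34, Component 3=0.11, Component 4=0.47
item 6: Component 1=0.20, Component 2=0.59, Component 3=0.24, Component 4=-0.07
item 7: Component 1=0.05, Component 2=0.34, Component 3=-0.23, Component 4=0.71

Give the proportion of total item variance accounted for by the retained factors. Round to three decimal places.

SS loadings by factor: 1.7389, 0.7851, 0.6340, 1.0713; total = 4.2293.
Total variance with 7 standardized items is 7, so the solution explains 4.2293/7 = 0.6042.

0.604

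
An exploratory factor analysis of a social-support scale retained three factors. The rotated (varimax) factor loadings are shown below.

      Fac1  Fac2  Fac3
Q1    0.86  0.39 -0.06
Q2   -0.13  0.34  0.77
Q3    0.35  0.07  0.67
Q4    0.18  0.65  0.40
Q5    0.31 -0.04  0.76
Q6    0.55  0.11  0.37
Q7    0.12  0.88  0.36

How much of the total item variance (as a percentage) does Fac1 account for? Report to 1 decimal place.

SS loadings for Fac1 = 0.86² + (-0.13)² + 0.35² + 0.18² + 0.31² + 0.55² + 0.12² = 1.3244
With 7 standardized items, total variance = 7. Proportion = 1.3244/7 = 0.1892 → 18.92%.

18.9%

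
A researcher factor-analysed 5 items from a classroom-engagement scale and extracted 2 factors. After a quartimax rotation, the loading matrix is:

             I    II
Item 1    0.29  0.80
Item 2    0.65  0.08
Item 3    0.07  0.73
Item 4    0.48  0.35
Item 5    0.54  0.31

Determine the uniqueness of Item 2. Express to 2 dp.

h² = 0.65² + 0.08² = 0.4225 + 0.0064 = 0.4289
Uniqueness u² = 1 − h² = 1 − 0.4289 = 0.5711

0.57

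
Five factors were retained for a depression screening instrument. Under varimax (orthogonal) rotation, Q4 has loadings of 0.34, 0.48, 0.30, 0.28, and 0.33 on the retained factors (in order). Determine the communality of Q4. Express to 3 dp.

0.623

h² = 0.34² + 0.48² + 0.30² + 0.28² + 0.33² = 0.1156 + 0.2304 + 0.0900 + 0.0784 + 0.1089 = 0.6233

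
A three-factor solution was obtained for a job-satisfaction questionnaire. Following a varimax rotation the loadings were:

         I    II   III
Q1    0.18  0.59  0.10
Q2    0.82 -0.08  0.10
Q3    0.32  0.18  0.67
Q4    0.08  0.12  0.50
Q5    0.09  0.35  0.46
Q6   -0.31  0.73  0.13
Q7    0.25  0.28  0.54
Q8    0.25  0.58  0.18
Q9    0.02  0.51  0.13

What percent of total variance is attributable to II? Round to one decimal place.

19.2%

SS loadings for II = 0.59² + (-0.08)² + 0.18² + 0.12² + 0.35² + 0.73² + 0.28² + 0.58² + 0.51² = 1.7316
With 9 standardized items, total variance = 9. Proportion = 1.7316/9 = 0.1924 → 19.24%.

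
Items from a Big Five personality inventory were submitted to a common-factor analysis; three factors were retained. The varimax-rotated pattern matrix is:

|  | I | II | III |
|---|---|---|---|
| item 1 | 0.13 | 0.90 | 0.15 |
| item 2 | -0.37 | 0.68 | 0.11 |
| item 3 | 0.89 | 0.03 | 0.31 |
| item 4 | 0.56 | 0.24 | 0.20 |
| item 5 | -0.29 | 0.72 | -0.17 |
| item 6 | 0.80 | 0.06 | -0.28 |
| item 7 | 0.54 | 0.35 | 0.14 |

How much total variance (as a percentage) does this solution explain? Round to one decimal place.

SS loadings by factor: 2.2752, 1.9754, 0.2976; total = 4.5482.
Total variance with 7 standardized items is 7, so the solution explains 4.5482/7 = 0.6497 = 64.97%.

65.0%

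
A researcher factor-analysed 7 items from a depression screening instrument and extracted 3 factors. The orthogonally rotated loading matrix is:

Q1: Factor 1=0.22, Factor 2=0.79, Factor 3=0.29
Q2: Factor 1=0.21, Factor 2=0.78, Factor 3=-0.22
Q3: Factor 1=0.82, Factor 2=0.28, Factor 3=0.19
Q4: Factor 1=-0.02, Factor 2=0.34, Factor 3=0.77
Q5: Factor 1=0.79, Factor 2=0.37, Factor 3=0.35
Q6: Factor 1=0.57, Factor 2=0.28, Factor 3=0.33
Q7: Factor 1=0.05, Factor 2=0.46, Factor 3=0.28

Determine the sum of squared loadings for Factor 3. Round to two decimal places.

SS loadings for Factor 3 = 0.29² + (-0.22)² + 0.19² + 0.77² + 0.35² + 0.33² + 0.28² = 0.0841 + 0.0484 + 0.0361 + 0.5929 + 0.1225 + 0.1089 + 0.0784 = 1.0713

1.07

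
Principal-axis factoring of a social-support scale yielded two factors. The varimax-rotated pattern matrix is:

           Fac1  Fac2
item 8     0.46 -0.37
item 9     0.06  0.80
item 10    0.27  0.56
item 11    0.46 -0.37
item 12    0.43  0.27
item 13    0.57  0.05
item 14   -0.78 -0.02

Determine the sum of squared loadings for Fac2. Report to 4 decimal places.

SS loadings for Fac2 = (-0.37)² + 0.80² + 0.56² + (-0.37)² + 0.27² + 0.05² + (-0.02)² = 0.1369 + 0.6400 + 0.3136 + 0.1369 + 0.0729 + 0.0025 + 0.0004 = 1.3032

1.3032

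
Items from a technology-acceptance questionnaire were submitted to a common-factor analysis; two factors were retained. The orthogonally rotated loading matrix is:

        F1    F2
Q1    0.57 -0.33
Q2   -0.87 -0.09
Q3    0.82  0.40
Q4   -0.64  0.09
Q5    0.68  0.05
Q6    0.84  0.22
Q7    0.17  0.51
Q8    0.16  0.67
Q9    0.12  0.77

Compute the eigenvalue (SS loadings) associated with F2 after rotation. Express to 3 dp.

SS loadings for F2 = (-0.33)² + (-0.09)² + 0.40² + 0.09² + 0.05² + 0.22² + 0.51² + 0.67² + 0.77² = 0.1089 + 0.0081 + 0.1600 + 0.0081 + 0.0025 + 0.0484 + 0.2601 + 0.4489 + 0.5929 = 1.6379

1.638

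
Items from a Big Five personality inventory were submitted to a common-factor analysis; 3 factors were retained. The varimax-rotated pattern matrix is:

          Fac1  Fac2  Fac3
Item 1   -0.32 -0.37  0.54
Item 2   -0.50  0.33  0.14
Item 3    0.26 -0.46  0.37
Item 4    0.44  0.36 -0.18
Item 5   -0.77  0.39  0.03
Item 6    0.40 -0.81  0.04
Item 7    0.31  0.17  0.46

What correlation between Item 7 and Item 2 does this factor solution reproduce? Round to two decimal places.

r̂ = Σ λ_i·λ_j across factors = (0.31)(-0.50) + (0.17)(0.33) + (0.46)(0.14)
  = -0.1550 +0.0561 +0.0644 = -0.0345

-0.03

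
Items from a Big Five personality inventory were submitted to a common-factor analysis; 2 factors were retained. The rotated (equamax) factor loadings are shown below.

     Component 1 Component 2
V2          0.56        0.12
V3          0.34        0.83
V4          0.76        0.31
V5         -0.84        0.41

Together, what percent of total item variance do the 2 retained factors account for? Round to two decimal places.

SS loadings by factor: 1.7124, 0.9675; total = 2.6799.
Total variance with 4 standardized items is 4, so the solution explains 2.6799/4 = 0.6700 = 67.00%.

67.00%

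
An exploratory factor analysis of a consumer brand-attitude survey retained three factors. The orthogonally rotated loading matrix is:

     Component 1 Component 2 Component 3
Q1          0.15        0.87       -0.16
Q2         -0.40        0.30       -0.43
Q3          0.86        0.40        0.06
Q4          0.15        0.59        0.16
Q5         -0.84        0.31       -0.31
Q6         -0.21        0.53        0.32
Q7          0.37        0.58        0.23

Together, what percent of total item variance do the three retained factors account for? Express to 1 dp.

SS loadings by factor: 1.8312, 2.0684, 0.4911; total = 4.3907.
Total variance with 7 standardized items is 7, so the solution explains 4.3907/7 = 0.6272 = 62.72%.

62.7%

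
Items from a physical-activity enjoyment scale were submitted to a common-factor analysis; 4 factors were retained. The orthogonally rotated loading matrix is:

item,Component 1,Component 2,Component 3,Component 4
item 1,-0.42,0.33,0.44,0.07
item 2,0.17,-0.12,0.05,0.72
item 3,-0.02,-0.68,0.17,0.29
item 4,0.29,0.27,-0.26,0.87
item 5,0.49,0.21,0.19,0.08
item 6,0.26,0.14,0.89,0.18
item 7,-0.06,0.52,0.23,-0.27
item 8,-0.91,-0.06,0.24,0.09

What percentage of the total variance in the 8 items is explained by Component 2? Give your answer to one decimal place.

SS loadings for Component 2 = 0.33² + (-0.12)² + (-0.68)² + 0.27² + 0.21² + 0.14² + 0.52² + (-0.06)² = 0.9963
With 8 standardized items, total variance = 8. Proportion = 0.9963/8 = 0.1245 → 12.45%.

12.5%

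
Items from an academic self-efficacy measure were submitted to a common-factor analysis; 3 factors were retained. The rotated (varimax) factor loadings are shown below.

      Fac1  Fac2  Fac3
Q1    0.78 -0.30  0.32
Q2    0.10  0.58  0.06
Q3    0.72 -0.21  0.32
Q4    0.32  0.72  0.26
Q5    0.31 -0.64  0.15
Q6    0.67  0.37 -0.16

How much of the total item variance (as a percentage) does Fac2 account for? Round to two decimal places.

SS loadings for Fac2 = (-0.30)² + 0.58² + (-0.21)² + 0.72² + (-0.64)² + 0.37² = 1.5354
With 6 standardized items, total variance = 6. Proportion = 1.5354/6 = 0.2559 → 25.59%.

25.59%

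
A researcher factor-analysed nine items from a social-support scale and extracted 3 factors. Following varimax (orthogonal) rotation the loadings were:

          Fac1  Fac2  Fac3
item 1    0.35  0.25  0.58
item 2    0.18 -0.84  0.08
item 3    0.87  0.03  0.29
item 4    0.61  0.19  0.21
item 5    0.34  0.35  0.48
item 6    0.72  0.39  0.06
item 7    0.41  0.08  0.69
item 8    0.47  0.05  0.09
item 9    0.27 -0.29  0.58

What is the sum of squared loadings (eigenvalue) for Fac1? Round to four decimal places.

SS loadings for Fac1 = 0.35² + 0.18² + 0.87² + 0.61² + 0.34² + 0.72² + 0.41² + 0.47² + 0.27² = 0.1225 + 0.0324 + 0.7569 + 0.3721 + 0.1156 + 0.5184 + 0.1681 + 0.2209 + 0.0729 = 2.3798

2.3798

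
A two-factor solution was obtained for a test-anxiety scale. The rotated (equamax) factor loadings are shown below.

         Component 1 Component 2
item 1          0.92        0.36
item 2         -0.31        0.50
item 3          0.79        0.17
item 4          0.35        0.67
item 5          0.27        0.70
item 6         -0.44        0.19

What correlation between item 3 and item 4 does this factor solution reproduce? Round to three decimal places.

r̂ = Σ λ_i·λ_j across factors = (0.79)(0.35) + (0.17)(0.67)
  = +0.2765 +0.1139 = 0.3904

0.390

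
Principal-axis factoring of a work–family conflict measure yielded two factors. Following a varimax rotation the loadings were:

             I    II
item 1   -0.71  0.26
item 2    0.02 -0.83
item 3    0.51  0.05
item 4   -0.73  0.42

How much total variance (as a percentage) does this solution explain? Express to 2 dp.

SS loadings by factor: 1.2975, 0.9354; total = 2.2329.
Total variance with 4 standardized items is 4, so the solution explains 2.2329/4 = 0.5582 = 55.82%.

55.82%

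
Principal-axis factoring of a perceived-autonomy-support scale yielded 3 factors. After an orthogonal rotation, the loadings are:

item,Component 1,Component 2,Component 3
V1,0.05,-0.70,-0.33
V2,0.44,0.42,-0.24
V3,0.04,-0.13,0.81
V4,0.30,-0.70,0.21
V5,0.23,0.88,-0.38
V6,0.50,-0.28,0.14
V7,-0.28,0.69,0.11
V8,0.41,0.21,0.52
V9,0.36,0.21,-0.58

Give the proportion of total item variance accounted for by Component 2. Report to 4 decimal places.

0.2878

SS loadings for Component 2 = (-0.70)² + 0.42² + (-0.13)² + (-0.70)² + 0.88² + (-0.28)² + 0.69² + 0.21² + 0.21² = 2.5904
Proportion of variance = 2.5904 / 9 = 0.2878.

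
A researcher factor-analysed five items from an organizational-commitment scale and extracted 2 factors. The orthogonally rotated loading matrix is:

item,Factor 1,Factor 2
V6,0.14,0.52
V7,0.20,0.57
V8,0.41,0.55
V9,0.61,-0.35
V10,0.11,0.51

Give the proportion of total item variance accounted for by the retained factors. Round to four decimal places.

0.3785

SS loadings by factor: 0.6119, 1.2804; total = 1.8923.
Total variance with 5 standardized items is 5, so the solution explains 1.8923/5 = 0.3785.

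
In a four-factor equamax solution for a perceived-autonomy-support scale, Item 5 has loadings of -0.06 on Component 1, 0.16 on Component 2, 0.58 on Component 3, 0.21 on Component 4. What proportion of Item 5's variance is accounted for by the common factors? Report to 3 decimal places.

0.410

h² = (-0.06)² + 0.16² + 0.58² + 0.21² = 0.0036 + 0.0256 + 0.3364 + 0.0441 = 0.4097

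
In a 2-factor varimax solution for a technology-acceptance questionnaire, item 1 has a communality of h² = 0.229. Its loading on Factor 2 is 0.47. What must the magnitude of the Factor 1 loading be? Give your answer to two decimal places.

Under orthogonal rotation h² = Σλ², so λ_Factor 1² = h² − (0.2209) = 0.229 − 0.2209 = 0.0081.
|λ| = √0.0081 = 0.0900.

0.09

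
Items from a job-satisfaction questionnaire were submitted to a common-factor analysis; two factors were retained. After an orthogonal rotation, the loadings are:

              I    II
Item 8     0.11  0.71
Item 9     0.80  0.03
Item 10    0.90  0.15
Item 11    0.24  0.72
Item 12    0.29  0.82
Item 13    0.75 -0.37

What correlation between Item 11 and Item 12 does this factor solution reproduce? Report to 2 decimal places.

r̂ = Σ λ_i·λ_j across factors = (0.24)(0.29) + (0.72)(0.82)
  = +0.0696 +0.5904 = 0.6600

0.66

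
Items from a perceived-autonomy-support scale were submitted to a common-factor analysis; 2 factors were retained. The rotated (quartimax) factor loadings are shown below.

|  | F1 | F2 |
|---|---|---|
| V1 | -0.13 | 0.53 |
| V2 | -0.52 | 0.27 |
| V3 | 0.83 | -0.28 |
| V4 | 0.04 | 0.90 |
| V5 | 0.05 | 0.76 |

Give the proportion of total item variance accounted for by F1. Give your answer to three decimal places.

SS loadings for F1 = (-0.13)² + (-0.52)² + 0.83² + 0.04² + 0.05² = 0.9803
Proportion of variance = 0.9803 / 5 = 0.1961.

0.196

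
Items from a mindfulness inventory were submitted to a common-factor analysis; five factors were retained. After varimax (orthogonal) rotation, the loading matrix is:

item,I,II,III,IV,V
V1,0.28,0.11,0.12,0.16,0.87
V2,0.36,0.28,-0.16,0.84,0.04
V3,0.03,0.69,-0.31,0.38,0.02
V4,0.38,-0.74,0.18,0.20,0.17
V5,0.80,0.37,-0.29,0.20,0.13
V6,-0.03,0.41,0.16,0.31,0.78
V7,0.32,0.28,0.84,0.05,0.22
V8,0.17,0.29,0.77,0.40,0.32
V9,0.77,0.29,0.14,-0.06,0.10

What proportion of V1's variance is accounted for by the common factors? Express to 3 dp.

h² = 0.28² + 0.11² + 0.12² + 0.16² + 0.87² = 0.0784 + 0.0121 + 0.0144 + 0.0256 + 0.7569 = 0.8874

0.887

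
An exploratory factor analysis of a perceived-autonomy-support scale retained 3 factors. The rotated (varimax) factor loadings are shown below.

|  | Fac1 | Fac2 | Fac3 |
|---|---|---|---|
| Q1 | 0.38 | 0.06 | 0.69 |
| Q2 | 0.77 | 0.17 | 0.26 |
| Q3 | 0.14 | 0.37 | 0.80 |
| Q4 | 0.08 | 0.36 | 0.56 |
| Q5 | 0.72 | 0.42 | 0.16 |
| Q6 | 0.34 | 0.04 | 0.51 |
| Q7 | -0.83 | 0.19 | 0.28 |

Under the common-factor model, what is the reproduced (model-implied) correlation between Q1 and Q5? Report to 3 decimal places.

r̂ = Σ λ_i·λ_j across factors = (0.38)(0.72) + (0.06)(0.42) + (0.69)(0.16)
  = +0.2736 +0.0252 +0.1104 = 0.4092

0.409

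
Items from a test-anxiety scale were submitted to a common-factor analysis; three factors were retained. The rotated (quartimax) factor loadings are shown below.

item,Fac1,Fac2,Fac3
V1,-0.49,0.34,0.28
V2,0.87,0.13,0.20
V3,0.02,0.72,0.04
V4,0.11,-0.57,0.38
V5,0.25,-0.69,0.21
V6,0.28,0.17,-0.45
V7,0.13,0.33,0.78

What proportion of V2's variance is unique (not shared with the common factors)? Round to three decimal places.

h² = 0.87² + 0.13² + 0.20² = 0.7569 + 0.0169 + 0.0400 = 0.8138
Uniqueness u² = 1 − h² = 1 − 0.8138 = 0.1862

0.186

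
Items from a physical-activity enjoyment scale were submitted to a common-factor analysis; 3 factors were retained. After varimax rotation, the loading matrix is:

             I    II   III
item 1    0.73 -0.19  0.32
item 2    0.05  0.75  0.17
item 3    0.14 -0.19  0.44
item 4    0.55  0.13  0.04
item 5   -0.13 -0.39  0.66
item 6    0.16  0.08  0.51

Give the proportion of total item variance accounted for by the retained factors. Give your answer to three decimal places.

Communalities: 0.6714, 0.5939, 0.2493, 0.3210, 0.6046, 0.2921; Σh² = 2.7323.
Total variance with 6 standardized items is 6, so the solution explains 2.7323/6 = 0.4554.

0.455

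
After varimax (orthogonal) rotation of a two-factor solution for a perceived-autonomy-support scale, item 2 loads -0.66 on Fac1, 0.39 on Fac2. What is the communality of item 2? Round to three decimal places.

h² = (-0.66)² + 0.39² = 0.4356 + 0.1521 = 0.5877

0.588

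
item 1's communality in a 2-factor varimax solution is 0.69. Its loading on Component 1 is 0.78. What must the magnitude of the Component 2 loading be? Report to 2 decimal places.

Under orthogonal rotation h² = Σλ², so λ_Component 2² = h² − (0.6084) = 0.69 − 0.6084 = 0.0816.
|λ| = √0.0816 = 0.2857.

0.29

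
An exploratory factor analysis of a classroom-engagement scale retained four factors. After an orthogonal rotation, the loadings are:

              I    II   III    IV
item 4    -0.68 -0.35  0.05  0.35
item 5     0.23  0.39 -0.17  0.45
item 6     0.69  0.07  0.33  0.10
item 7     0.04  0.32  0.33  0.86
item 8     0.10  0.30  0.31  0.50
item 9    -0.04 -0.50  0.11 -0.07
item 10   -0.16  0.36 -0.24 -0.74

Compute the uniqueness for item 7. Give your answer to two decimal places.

0.05

h² = 0.04² + 0.32² + 0.33² + 0.86² = 0.0016 + 0.1024 + 0.1089 + 0.7396 = 0.9525
Uniqueness u² = 1 − h² = 1 − 0.9525 = 0.0475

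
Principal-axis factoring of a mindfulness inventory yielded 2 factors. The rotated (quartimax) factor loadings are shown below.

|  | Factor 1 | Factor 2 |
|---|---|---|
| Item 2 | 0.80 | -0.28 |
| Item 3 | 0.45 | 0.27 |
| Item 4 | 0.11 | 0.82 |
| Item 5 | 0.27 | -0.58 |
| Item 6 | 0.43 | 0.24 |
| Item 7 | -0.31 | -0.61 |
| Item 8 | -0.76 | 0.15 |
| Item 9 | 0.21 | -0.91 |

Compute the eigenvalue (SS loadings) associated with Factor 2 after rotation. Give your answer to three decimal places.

SS loadings for Factor 2 = (-0.28)² + 0.27² + 0.82² + (-0.58)² + 0.24² + (-0.61)² + 0.15² + (-0.91)² = 0.0784 + 0.0729 + 0.6724 + 0.3364 + 0.0576 + 0.3721 + 0.0225 + 0.8281 = 2.4404

2.440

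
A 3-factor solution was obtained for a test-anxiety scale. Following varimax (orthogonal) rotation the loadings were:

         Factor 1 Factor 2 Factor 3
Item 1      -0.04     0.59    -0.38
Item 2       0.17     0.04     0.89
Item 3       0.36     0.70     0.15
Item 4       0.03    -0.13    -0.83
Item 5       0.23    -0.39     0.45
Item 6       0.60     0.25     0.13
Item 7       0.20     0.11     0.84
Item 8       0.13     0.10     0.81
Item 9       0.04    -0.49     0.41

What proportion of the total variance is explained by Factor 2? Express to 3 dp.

SS loadings for Factor 2 = 0.59² + 0.04² + 0.70² + (-0.13)² + (-0.39)² + 0.25² + 0.11² + 0.10² + (-0.49)² = 1.3334
Proportion of variance = 1.3334 / 9 = 0.1482.

0.148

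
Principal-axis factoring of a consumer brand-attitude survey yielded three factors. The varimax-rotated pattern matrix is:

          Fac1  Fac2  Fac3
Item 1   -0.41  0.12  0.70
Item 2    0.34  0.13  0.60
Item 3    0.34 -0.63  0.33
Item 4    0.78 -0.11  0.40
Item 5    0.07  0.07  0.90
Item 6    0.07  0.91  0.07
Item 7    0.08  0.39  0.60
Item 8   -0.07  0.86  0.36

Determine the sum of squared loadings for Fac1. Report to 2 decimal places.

1.03

SS loadings for Fac1 = (-0.41)² + 0.34² + 0.34² + 0.78² + 0.07² + 0.07² + 0.08² + (-0.07)² = 0.1681 + 0.1156 + 0.1156 + 0.6084 + 0.0049 + 0.0049 + 0.0064 + 0.0049 = 1.0288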